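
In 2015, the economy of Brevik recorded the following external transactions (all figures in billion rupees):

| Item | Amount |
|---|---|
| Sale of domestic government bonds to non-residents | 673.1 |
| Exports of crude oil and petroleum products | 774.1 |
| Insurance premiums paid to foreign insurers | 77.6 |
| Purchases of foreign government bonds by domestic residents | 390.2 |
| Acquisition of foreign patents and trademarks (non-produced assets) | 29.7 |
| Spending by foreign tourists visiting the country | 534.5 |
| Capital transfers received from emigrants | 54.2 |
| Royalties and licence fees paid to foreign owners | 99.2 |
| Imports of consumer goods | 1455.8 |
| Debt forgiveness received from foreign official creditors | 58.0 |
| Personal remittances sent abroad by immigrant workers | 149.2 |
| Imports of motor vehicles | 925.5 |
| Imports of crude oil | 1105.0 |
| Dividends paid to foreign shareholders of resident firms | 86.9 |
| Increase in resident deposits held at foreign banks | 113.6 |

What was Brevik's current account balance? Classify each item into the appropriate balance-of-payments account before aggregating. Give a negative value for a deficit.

Goods: -925.5 + 774.1 - 1455.8 - 1105.0 = -2712.2
Services: -99.2 + 534.5 - 77.6 = 357.7
Primary income: -86.9
Secondary income: -149.2
Current account = (-2712.2) + 357.7 + (-86.9) + (-149.2) = -2590.6
(Excluded from the current account — financial account: sale of domestic government bonds to non-residents 673.1, purchases of foreign government bonds by domestic residents 390.2, increase in resident deposits held at foreign banks 113.6; capital account: acquisition of foreign patents and trademarks (non-produced assets) 29.7, capital transfers received from emigrants 54.2, debt forgiveness received from foreign official creditors 58.0.)

-2590.6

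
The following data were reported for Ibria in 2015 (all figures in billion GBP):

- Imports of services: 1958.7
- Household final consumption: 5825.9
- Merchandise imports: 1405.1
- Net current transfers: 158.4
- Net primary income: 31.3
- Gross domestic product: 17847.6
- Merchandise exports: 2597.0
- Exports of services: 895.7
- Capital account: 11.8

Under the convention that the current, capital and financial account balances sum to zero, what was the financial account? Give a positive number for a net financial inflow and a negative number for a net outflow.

Goods balance = 2597.0 - 1405.1 = 1191.9
Services balance = 895.7 - 1958.7 = -1063.0
Trade balance (goods + services) = 1191.9 + (-1063.0) = 128.9
Net primary income = 31.3
Net secondary income = 158.4
Current account = 128.9 + 31.3 + 158.4 = 318.6
Financial account = -(318.6 + 11.8) = -330.4

-330.4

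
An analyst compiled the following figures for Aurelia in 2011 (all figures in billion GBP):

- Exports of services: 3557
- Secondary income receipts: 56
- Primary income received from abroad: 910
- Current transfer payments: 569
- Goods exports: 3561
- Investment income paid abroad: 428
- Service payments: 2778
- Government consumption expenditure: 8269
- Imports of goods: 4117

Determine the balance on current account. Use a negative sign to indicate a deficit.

192

Goods balance = 3561 - 4117 = -556
Services balance = 3557 - 2778 = 779
Trade balance (goods + services) = -556 + 779 = 223
Net primary income = 910 - 428 = 482
Net secondary income = 56 - 569 = -513
Current account = 223 + 482 + (-513) = 192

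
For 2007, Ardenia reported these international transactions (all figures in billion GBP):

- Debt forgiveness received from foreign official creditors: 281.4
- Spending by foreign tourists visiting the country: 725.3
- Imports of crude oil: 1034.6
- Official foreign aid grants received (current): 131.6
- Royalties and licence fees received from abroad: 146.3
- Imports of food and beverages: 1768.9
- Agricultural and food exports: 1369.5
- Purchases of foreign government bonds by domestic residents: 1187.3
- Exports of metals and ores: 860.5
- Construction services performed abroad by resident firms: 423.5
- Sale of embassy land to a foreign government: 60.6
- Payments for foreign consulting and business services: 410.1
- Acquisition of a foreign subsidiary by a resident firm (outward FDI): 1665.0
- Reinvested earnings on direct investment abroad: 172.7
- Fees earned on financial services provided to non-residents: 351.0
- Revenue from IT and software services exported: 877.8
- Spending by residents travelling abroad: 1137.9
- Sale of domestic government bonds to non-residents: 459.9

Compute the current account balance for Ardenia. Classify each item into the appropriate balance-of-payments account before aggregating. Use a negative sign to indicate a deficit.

Goods: 1369.5 - 1034.6 + 860.5 - 1768.9 = -573.5
Services: 725.3 - 410.1 + 877.8 - 1137.9 + 146.3 + 351.0 + 423.5 = 975.9
Primary income: 172.7
Secondary income: 131.6
Current account = (-573.5) + 975.9 + 172.7 + 131.6 = 706.7
(Excluded from the current account — capital account: debt forgiveness received from foreign official creditors 281.4, sale of embassy land to a foreign government 60.6; financial account: purchases of foreign government bonds by domestic residents 1187.3, acquisition of a foreign subsidiary by a resident firm (outward FDI) 1665.0, sale of domestic government bonds to non-residents 459.9.)

706.7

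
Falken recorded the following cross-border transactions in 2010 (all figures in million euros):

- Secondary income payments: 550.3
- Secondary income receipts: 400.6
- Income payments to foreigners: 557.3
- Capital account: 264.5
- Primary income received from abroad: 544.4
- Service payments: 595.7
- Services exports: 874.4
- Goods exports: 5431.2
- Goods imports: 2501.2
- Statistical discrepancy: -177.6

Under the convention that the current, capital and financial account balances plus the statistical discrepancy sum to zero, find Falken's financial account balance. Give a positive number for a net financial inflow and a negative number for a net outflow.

-3133.0

Goods balance = 5431.2 - 2501.2 = 2930.0
Services balance = 874.4 - 595.7 = 278.7
Trade balance (goods + services) = 2930.0 + 278.7 = 3208.7
Net primary income = 544.4 - 557.3 = -12.9
Net secondary income = 400.6 - 550.3 = -149.7
Current account = 3208.7 + (-12.9) + (-149.7) = 3046.1
Financial account = -(3046.1 + 264.5 + (-177.6)) = -3133.0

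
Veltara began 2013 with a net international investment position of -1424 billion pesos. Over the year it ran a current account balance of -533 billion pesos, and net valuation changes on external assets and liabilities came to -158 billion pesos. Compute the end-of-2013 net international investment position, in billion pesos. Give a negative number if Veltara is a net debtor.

-2115

Change in NIIP = current account + net valuation change = -533 + (-158) = -691
End-of-year NIIP = -1424 + (-691) = -2115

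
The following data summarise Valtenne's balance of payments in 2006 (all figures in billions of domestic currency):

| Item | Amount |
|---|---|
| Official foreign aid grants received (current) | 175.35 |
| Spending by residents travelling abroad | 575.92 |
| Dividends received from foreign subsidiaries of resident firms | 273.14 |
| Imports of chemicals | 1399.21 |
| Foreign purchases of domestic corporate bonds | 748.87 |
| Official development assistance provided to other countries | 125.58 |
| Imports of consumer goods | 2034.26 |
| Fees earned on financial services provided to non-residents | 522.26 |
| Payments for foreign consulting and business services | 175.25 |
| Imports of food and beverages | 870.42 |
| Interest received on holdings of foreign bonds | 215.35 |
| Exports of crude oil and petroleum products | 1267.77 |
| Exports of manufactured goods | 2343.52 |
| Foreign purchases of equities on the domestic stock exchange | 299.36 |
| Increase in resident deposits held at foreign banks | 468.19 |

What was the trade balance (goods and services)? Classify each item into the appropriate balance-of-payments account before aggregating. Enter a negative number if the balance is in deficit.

-921.51

Goods: -2034.26 - 1399.21 + 1267.77 + 2343.52 - 870.42 = -692.60
Services: 522.26 - 175.25 - 575.92 = -228.91
Trade balance = -692.60 + (-228.91) = -921.51
(Excluded from the trade balance — secondary income: official foreign aid grants received (current) 175.35, official development assistance provided to other countries 125.58; primary income: dividends received from foreign subsidiaries of resident firms 273.14, interest received on holdings of foreign bonds 215.35; financial account: foreign purchases of domestic corporate bonds 748.87, foreign purchases of equities on the domestic stock exchange 299.36, increase in resident deposits held at foreign banks 468.19.)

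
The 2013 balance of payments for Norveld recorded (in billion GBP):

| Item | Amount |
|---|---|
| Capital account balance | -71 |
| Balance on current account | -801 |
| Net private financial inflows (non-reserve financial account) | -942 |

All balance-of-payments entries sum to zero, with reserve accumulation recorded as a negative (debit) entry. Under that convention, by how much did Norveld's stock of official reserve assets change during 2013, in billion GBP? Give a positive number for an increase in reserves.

-1814

Official reserve transactions balance = -((-801) + (-71) + (-942)) = 1814
An accumulation of reserves is recorded as a debit (negative entry), so the change in the stock of reserves is the negative of that balance.
Change in official reserves = -(1814) = -1814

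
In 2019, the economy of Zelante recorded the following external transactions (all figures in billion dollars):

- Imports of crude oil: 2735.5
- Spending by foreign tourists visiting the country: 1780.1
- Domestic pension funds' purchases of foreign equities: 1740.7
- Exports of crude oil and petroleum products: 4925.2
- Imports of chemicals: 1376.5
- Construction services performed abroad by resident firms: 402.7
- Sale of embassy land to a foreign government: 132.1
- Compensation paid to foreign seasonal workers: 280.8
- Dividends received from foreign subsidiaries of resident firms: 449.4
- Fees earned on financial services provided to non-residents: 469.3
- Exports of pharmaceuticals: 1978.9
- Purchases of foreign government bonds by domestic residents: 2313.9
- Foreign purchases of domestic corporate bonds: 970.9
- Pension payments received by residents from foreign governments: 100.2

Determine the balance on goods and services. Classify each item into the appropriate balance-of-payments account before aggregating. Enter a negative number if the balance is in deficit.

Goods: -2735.5 + 1978.9 + 4925.2 - 1376.5 = 2792.1
Services: 402.7 + 469.3 + 1780.1 = 2652.1
Trade balance = 2792.1 + 2652.1 = 5444.2
(Excluded from the trade balance — financial account: domestic pension funds' purchases of foreign equities 1740.7, purchases of foreign government bonds by domestic residents 2313.9, foreign purchases of domestic corporate bonds 970.9; capital account: sale of embassy land to a foreign government 132.1; primary income: compensation paid to foreign seasonal workers 280.8, dividends received from foreign subsidiaries of resident firms 449.4; secondary income: pension payments received by residents from foreign governments 100.2.)

5444.2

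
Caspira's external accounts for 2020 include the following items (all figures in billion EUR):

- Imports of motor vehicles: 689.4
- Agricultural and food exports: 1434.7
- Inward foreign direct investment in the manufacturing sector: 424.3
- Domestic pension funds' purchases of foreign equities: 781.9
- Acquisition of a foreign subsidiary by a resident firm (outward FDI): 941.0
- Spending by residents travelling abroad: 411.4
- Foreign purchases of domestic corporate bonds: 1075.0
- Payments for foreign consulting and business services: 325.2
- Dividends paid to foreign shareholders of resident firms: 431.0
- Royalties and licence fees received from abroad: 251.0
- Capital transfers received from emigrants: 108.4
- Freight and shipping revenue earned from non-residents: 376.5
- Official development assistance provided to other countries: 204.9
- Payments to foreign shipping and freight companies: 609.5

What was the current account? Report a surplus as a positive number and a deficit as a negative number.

-609.2

Goods: 1434.7 - 689.4 = 745.3
Services: -411.4 - 609.5 + 251.0 + 376.5 - 325.2 = -718.6
Primary income: -431.0
Secondary income: -204.9
Current account = 745.3 + (-718.6) + (-431.0) + (-204.9) = -609.2
(Excluded from the current account — financial account: inward foreign direct investment in the manufacturing sector 424.3, domestic pension funds' purchases of foreign equities 781.9, acquisition of a foreign subsidiary by a resident firm (outward FDI) 941.0, foreign purchases of domestic corporate bonds 1075.0; capital account: capital transfers received from emigrants 108.4.)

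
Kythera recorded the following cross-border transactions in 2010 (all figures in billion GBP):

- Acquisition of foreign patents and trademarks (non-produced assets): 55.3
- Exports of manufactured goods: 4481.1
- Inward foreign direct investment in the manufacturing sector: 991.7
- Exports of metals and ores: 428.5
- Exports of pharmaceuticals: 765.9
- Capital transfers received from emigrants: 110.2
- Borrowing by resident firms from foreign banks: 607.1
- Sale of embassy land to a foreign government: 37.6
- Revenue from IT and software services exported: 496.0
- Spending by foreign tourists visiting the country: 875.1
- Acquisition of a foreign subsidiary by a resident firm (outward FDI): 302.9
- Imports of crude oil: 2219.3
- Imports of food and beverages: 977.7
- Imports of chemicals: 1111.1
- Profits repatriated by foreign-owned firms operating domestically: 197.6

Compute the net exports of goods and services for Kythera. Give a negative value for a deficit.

Goods: -2219.3 + 765.9 + 4481.1 + 428.5 - 977.7 - 1111.1 = 1367.4
Services: 496.0 + 875.1 = 1371.1
Trade balance = 1367.4 + 1371.1 = 2738.5
(Excluded from the trade balance — capital account: acquisition of foreign patents and trademarks (non-produced assets) 55.3, capital transfers received from emigrants 110.2, sale of embassy land to a foreign government 37.6; financial account: inward foreign direct investment in the manufacturing sector 991.7, borrowing by resident firms from foreign banks 607.1, acquisition of a foreign subsidiary by a resident firm (outward FDI) 302.9; primary income: profits repatriated by foreign-owned firms operating domestically 197.6.)

2738.5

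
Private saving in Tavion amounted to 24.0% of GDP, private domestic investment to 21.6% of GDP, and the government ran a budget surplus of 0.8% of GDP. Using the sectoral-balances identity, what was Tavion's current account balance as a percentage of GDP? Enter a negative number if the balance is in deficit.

3.2

By the sectoral-balances identity, CA = (S_private - I) + (T - G).
Private balance = 24.0 - 21.6 = 2.4
Government balance (T - G) = 0.8
CA = 2.4 + 0.8 = 3.2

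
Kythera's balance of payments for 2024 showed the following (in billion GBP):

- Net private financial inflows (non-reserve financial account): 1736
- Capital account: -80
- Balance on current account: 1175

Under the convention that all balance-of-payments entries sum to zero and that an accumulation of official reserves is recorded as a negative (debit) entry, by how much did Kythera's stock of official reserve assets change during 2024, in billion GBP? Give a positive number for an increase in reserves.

2831

Official reserve transactions balance = -(1175 + (-80) + 1736) = -2831
An accumulation of reserves is recorded as a debit (negative entry), so the change in the stock of reserves is the negative of that balance.
Change in official reserves = -(-2831) = 2831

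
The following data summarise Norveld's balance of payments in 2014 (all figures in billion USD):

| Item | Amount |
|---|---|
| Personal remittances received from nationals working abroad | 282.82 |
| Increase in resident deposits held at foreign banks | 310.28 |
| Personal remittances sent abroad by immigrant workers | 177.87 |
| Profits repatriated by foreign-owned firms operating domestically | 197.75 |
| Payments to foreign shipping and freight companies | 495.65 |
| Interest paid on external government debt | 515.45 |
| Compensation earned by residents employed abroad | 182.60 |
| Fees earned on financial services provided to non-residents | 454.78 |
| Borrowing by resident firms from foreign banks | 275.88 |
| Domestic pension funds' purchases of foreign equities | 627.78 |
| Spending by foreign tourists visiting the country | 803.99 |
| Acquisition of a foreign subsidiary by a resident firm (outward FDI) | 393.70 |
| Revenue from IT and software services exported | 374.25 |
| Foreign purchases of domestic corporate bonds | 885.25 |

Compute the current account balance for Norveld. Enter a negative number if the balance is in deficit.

Services: 454.78 - 495.65 + 374.25 + 803.99 = 1137.37
Primary income: -515.45 + 182.60 - 197.75 = -530.60
Secondary income: 282.82 - 177.87 = 104.95
Current account = 1137.37 + (-530.60) + 104.95 = 711.72
(Excluded from the current account — financial account: increase in resident deposits held at foreign banks 310.28, borrowing by resident firms from foreign banks 275.88, domestic pension funds' purchases of foreign equities 627.78, acquisition of a foreign subsidiary by a resident firm (outward FDI) 393.70, foreign purchases of domestic corporate bonds 885.25.)

711.72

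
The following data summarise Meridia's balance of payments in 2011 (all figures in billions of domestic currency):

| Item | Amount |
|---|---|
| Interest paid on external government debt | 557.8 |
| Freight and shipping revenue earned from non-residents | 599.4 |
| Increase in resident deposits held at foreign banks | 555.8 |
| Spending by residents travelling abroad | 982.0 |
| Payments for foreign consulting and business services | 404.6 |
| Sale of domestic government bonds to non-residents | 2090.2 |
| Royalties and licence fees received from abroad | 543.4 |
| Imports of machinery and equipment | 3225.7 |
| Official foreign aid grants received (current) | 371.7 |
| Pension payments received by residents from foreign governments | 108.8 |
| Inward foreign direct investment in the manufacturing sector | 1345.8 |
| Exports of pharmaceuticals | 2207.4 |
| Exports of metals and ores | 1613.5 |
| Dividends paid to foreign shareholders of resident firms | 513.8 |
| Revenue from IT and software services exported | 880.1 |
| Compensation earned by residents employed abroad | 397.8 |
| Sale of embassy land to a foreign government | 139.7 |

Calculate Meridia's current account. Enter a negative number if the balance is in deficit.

Goods: -3225.7 + 1613.5 + 2207.4 = 595.2
Services: -982.0 - 404.6 + 543.4 + 599.4 + 880.1 = 636.3
Primary income: 397.8 - 557.8 - 513.8 = -673.8
Secondary income: 371.7 + 108.8 = 480.5
Current account = 595.2 + 636.3 + (-673.8) + 480.5 = 1038.2
(Excluded from the current account — financial account: increase in resident deposits held at foreign banks 555.8, sale of domestic government bonds to non-residents 2090.2, inward foreign direct investment in the manufacturing sector 1345.8; capital account: sale of embassy land to a foreign government 139.7.)

1038.2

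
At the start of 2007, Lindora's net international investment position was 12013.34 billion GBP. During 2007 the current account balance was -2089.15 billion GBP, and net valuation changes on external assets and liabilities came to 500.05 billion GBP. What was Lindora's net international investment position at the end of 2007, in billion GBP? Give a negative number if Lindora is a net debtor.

Change in NIIP = current account + net valuation change = -2089.15 + 500.05 = -1589.10
End-of-year NIIP = 12013.34 + (-1589.10) = 10424.24

10424.24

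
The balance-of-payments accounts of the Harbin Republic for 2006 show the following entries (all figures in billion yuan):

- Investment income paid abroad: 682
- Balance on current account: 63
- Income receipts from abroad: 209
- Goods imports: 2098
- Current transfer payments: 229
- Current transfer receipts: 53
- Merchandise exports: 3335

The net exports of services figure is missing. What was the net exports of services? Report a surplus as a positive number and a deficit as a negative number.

Current account = goods balance + services balance + net primary income + net secondary income
Sum of the known components = 588
Net exports of services = CA - (known components) = 63 - 588 = -525

-525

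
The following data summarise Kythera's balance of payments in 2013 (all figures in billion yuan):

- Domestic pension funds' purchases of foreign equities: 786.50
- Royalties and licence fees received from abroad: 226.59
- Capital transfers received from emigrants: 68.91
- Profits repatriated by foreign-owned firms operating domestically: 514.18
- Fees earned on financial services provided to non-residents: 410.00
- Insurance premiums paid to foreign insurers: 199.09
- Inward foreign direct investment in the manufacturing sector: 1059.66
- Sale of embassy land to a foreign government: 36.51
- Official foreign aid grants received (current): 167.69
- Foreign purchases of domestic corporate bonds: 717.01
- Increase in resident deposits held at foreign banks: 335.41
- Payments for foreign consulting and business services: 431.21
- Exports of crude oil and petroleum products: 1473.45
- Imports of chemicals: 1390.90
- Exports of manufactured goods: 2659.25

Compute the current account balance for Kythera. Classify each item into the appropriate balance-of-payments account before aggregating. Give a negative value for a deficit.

2401.60

Goods: 1473.45 + 2659.25 - 1390.90 = 2741.80
Services: -431.21 - 199.09 + 226.59 + 410.00 = 6.29
Primary income: -514.18
Secondary income: 167.69
Current account = 2741.80 + 6.29 + (-514.18) + 167.69 = 2401.60
(Excluded from the current account — financial account: domestic pension funds' purchases of foreign equities 786.50, inward foreign direct investment in the manufacturing sector 1059.66, foreign purchases of domestic corporate bonds 717.01, increase in resident deposits held at foreign banks 335.41; capital account: capital transfers received from emigrants 68.91, sale of embassy land to a foreign government 36.51.)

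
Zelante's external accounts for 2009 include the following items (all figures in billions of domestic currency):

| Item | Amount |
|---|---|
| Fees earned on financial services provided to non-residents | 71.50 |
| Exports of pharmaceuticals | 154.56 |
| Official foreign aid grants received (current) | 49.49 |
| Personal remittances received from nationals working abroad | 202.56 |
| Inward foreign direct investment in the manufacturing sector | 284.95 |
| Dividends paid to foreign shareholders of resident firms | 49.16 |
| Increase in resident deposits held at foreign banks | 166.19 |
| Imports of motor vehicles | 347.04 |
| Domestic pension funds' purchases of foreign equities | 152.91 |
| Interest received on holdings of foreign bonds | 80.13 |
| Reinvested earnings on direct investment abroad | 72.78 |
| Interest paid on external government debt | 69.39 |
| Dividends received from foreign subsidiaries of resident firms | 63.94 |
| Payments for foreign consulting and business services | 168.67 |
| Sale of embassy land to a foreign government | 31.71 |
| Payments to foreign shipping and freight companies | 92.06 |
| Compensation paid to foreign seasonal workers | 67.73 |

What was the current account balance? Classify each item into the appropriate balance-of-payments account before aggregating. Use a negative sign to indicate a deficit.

Goods: -347.04 + 154.56 = -192.48
Services: -92.06 + 71.50 - 168.67 = -189.23
Primary income: -49.16 + 80.13 - 69.39 - 67.73 + 63.94 + 72.78 = 30.57
Secondary income: 202.56 + 49.49 = 252.05
Current account = (-192.48) + (-189.23) + 30.57 + 252.05 = -99.09
(Excluded from the current account — financial account: inward foreign direct investment in the manufacturing sector 284.95, increase in resident deposits held at foreign banks 166.19, domestic pension funds' purchases of foreign equities 152.91; capital account: sale of embassy land to a foreign government 31.71.)

-99.09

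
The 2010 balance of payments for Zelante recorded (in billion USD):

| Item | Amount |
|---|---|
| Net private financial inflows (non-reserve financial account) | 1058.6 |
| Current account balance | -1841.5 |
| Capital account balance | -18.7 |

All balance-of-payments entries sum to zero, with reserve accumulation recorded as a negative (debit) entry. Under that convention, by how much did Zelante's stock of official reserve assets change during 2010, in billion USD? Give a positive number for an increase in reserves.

Official reserve transactions balance = -((-1841.5) + (-18.7) + 1058.6) = 801.6
An accumulation of reserves is recorded as a debit (negative entry), so the change in the stock of reserves is the negative of that balance.
Change in official reserves = -(801.6) = -801.6

-801.6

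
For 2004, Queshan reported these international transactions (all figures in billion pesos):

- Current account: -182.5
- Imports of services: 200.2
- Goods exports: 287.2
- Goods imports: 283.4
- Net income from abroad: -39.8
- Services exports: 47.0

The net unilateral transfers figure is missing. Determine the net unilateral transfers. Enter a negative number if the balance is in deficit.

6.7

Current account = goods balance + services balance + net primary income + net secondary income
Sum of the known components = -189.2
Net unilateral transfers = CA - (known components) = -182.5 - (-189.2) = 6.7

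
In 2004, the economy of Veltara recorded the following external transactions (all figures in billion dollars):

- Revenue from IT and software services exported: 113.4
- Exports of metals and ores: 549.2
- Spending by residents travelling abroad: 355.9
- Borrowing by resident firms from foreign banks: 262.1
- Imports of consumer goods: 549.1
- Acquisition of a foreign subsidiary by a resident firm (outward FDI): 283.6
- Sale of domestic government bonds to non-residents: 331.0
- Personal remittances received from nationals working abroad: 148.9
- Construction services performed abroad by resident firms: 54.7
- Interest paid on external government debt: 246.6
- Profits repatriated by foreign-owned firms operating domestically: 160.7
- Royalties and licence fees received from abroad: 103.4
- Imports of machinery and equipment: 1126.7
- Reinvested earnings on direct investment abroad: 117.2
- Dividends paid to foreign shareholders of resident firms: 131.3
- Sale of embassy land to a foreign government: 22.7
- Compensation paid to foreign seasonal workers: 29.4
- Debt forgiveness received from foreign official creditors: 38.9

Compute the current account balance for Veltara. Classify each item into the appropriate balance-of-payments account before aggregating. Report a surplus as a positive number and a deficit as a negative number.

Goods: -549.1 - 1126.7 + 549.2 = -1126.6
Services: 103.4 - 355.9 + 54.7 + 113.4 = -84.4
Primary income: 117.2 - 131.3 - 160.7 - 29.4 - 246.6 = -450.8
Secondary income: 148.9
Current account = (-1126.6) + (-84.4) + (-450.8) + 148.9 = -1512.9
(Excluded from the current account — financial account: borrowing by resident firms from foreign banks 262.1, acquisition of a foreign subsidiary by a resident firm (outward FDI) 283.6, sale of domestic government bonds to non-residents 331.0; capital account: sale of embassy land to a foreign government 22.7, debt forgiveness received from foreign official creditors 38.9.)

-1512.9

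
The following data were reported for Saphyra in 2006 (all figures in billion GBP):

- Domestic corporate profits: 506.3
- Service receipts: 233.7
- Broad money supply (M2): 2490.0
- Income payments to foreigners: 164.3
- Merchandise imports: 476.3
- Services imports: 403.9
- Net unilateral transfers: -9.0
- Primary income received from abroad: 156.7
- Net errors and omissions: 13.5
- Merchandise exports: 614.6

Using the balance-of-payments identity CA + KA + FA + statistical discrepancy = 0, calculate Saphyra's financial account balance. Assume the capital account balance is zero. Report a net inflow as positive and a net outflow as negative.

Goods balance = 614.6 - 476.3 = 138.3
Services balance = 233.7 - 403.9 = -170.2
Trade balance (goods + services) = 138.3 + (-170.2) = -31.9
Net primary income = 156.7 - 164.3 = -7.6
Net secondary income = -9.0
Current account = -31.9 + (-7.6) + (-9.0) = -48.5
Financial account = -(-48.5 + 13.5) = 35.0

35.0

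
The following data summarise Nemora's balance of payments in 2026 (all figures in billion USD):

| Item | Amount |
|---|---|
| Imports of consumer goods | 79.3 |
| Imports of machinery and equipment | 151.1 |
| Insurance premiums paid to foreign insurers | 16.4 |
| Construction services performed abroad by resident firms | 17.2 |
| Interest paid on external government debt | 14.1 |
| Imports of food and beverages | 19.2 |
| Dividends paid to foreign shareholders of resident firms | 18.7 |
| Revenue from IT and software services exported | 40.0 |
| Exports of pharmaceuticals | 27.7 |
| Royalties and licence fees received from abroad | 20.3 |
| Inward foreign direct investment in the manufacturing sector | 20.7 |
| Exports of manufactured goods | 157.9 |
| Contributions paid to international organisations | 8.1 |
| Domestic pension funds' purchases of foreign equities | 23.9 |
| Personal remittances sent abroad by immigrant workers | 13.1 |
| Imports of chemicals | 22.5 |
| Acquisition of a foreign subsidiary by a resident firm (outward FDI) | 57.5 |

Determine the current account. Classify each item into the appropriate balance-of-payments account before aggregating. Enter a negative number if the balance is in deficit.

Goods: -19.2 + 157.9 + 27.7 - 22.5 - 79.3 - 151.1 = -86.5
Services: 40.0 + 17.2 - 16.4 + 20.3 = 61.1
Primary income: -14.1 - 18.7 = -32.8
Secondary income: -8.1 - 13.1 = -21.2
Current account = (-86.5) + 61.1 + (-32.8) + (-21.2) = -79.4
(Excluded from the current account — financial account: inward foreign direct investment in the manufacturing sector 20.7, domestic pension funds' purchases of foreign equities 23.9, acquisition of a foreign subsidiary by a resident firm (outward FDI) 57.5.)

-79.4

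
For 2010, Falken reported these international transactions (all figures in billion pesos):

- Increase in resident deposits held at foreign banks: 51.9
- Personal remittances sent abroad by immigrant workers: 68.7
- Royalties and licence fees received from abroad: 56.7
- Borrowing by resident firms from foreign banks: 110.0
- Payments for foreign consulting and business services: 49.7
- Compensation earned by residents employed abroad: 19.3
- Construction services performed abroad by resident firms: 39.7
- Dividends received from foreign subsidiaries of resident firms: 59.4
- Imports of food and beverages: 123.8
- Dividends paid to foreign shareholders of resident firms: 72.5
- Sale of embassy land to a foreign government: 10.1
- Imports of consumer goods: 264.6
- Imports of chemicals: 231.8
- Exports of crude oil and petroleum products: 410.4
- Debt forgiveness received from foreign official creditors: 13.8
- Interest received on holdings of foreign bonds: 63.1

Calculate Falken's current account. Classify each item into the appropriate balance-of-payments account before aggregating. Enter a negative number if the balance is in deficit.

-162.5

Goods: -123.8 - 231.8 + 410.4 - 264.6 = -209.8
Services: 56.7 - 49.7 + 39.7 = 46.7
Primary income: -72.5 + 59.4 + 63.1 + 19.3 = 69.3
Secondary income: -68.7
Current account = (-209.8) + 46.7 + 69.3 + (-68.7) = -162.5
(Excluded from the current account — financial account: increase in resident deposits held at foreign banks 51.9, borrowing by resident firms from foreign banks 110.0; capital account: sale of embassy land to a foreign government 10.1, debt forgiveness received from foreign official creditors 13.8.)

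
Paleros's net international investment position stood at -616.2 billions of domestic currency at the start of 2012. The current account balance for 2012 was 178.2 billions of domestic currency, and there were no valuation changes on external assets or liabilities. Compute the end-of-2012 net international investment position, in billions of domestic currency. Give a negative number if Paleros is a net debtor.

-438.0

With no valuation effects, change in NIIP = current account = 178.2
End-of-year NIIP = -616.2 + 178.2 = -438.0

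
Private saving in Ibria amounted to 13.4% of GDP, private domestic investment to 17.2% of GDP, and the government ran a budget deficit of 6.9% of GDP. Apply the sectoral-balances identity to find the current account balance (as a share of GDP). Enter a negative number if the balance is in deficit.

-10.7

By the sectoral-balances identity, CA = (S_private - I) + (T - G).
Private balance = 13.4 - 17.2 = -3.8
Government balance (T - G) = -6.9
CA = -3.8 + (-6.9) = -10.7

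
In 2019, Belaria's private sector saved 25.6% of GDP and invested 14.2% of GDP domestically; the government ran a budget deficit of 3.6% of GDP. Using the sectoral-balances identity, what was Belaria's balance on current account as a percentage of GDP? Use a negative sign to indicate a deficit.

By the sectoral-balances identity, CA = (S_private - I) + (T - G).
Private balance = 25.6 - 14.2 = 11.4
Government balance (T - G) = -3.6
CA = 11.4 + (-3.6) = 7.8

7.8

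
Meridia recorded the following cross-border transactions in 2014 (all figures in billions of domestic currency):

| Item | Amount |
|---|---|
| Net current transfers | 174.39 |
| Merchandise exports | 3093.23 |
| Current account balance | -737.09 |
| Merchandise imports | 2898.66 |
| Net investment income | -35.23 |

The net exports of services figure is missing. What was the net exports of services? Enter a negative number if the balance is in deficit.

-1070.82

Current account = goods balance + services balance + net primary income + net secondary income
Sum of the known components = 333.73
Net exports of services = CA - (known components) = -737.09 - 333.73 = -1070.82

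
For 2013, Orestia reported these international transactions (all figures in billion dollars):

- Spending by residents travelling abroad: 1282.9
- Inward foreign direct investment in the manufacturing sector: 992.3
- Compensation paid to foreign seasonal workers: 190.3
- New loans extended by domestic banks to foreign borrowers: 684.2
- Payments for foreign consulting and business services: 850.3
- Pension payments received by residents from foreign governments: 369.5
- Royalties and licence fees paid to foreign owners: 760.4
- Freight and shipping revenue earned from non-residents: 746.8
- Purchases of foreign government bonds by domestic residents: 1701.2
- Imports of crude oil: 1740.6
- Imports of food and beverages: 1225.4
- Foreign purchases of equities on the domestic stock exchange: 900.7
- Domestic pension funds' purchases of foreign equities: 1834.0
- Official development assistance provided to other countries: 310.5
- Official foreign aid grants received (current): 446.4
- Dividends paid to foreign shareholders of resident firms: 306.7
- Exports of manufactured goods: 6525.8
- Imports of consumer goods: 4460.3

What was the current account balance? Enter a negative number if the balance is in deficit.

Goods: -1740.6 + 6525.8 - 1225.4 - 4460.3 = -900.5
Services: -1282.9 - 760.4 - 850.3 + 746.8 = -2146.8
Primary income: -306.7 - 190.3 = -497.0
Secondary income: 369.5 + 446.4 - 310.5 = 505.4
Current account = (-900.5) + (-2146.8) + (-497.0) + 505.4 = -3038.9
(Excluded from the current account — financial account: inward foreign direct investment in the manufacturing sector 992.3, new loans extended by domestic banks to foreign borrowers 684.2, purchases of foreign government bonds by domestic residents 1701.2, foreign purchases of equities on the domestic stock exchange 900.7, domestic pension funds' purchases of foreign equities 1834.0.)

-3038.9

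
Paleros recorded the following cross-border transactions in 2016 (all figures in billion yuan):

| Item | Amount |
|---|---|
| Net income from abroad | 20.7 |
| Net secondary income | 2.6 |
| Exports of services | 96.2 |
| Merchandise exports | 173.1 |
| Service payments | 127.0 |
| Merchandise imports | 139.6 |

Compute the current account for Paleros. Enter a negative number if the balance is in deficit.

Goods balance = 173.1 - 139.6 = 33.5
Services balance = 96.2 - 127.0 = -30.8
Trade balance (goods + services) = 33.5 + (-30.8) = 2.7
Net primary income = 20.7
Net secondary income = 2.6
Current account = 2.7 + 20.7 + 2.6 = 26.0

26.0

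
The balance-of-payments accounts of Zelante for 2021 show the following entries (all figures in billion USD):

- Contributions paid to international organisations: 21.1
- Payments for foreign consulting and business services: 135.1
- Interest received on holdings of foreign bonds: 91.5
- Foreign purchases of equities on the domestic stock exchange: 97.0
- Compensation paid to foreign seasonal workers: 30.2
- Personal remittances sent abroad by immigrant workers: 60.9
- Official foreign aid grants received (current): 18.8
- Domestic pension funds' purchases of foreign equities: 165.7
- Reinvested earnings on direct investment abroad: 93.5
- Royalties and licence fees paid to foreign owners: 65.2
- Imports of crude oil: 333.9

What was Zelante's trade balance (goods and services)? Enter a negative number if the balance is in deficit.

Goods: -333.9
Services: -135.1 - 65.2 = -200.3
Trade balance = -333.9 + (-200.3) = -534.2
(Excluded from the trade balance — secondary income: contributions paid to international organisations 21.1, personal remittances sent abroad by immigrant workers 60.9, official foreign aid grants received (current) 18.8; primary income: interest received on holdings of foreign bonds 91.5, compensation paid to foreign seasonal workers 30.2, reinvested earnings on direct investment abroad 93.5; financial account: foreign purchases of equities on the domestic stock exchange 97.0, domestic pension funds' purchases of foreign equities 165.7.)

-534.2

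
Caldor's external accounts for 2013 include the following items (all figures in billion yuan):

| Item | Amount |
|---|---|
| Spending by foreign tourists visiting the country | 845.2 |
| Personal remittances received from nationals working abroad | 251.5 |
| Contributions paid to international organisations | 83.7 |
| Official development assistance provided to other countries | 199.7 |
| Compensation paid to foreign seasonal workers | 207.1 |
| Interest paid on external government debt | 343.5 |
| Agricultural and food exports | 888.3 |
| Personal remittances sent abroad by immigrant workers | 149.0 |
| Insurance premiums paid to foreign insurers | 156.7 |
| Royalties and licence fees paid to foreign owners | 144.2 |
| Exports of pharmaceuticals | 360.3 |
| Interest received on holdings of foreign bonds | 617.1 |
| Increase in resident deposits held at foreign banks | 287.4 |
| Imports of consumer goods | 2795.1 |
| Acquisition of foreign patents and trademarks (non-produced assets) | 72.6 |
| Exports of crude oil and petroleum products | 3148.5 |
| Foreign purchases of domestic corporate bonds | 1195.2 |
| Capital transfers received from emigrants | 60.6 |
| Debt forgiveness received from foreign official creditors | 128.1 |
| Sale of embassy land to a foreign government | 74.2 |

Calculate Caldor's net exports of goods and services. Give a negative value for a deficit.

2146.3

Goods: -2795.1 + 360.3 + 3148.5 + 888.3 = 1602.0
Services: -144.2 - 156.7 + 845.2 = 544.3
Trade balance = 1602.0 + 544.3 = 2146.3
(Excluded from the trade balance — secondary income: personal remittances received from nationals working abroad 251.5, contributions paid to international organisations 83.7, official development assistance provided to other countries 199.7, personal remittances sent abroad by immigrant workers 149.0; primary income: compensation paid to foreign seasonal workers 207.1, interest paid on external government debt 343.5, interest received on holdings of foreign bonds 617.1; financial account: increase in resident deposits held at foreign banks 287.4, foreign purchases of domestic corporate bonds 1195.2; capital account: acquisition of foreign patents and trademarks (non-produced assets) 72.6, capital transfers received from emigrants 60.6, debt forgiveness received from foreign official creditors 128.1, sale of embassy land to a foreign government 74.2.)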